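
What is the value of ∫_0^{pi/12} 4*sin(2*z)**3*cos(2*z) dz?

Let u = sin(2*z), so du = 2*cos(2*z) dz. When z = 0, u = 0; when z = pi/12, u = 1/2.
The integral becomes 2·∫ u**3 du from 0 to 1/2, with antiderivative u**4/2.
Back in z: F(z) = sin(2*z)**4/2.
Then F(pi/12) - F(0) = (1/32) - (0) = 1/32.

1/32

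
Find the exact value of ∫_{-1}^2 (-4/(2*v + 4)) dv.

-log(16)

An antiderivative is F(v) = -2*log(2*v + 4).
Then F(2) - F(-1) = (-log(64)) - (-log(4)) = -log(16).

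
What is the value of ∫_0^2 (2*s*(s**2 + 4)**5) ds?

Let u = s**2 + 4, so du = 2*s ds. When s = 0, u = 4; when s = 2, u = 8.
The integral becomes ∫ u**5 du from 4 to 8, with antiderivative u**6/6.
Back in s: F(s) = (s**2 + 4)**6/6.
Then F(2) - F(0) = (131072/3) - (2048/3) = 43008.

43008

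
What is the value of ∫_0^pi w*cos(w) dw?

-2

Integrate by parts once (u = w, dv = cos(w) dw).
An antiderivative is F(w) = w*sin(w) + cos(w).
Then F(pi) - F(0) = (-1) - (1) = -2.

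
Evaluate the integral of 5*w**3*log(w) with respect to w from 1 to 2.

-75/16 + 20*log(2)

Integrate by parts once (u = ln w, dv = 5*w**3 dw).
An antiderivative is F(w) = 5*w**4*(4*log(w) - 1)/16.
Then F(2) - F(1) = (-5 + 20*log(2)) - (-5/16) = -75/16 + 20*log(2).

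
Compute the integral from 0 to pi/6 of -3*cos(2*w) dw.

-3*sqrt(3)/4

An antiderivative is F(w) = -3*sin(2*w)/2.
Then F(pi/6) - F(0) = (-3*sqrt(3)/4) - (0) = -3*sqrt(3)/4.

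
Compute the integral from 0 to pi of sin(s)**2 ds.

pi/2

Use the identity sin^2(s) = (1 - cos(2*s))/2.
An antiderivative is F(s) = s/2 - sin(2*s)/4.
Then F(pi) - F(0) = (pi/2) - (0) = pi/2.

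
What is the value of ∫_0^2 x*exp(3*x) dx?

Integrate by parts once (u = x, dv = exp(3*x) dx).
An antiderivative is F(x) = (3*x - 1)*exp(3*x)/9.
Then F(2) - F(0) = (5*exp(6)/9) - (-1/9) = 1/9 + 5*exp(6)/9.

1/9 + 5*exp(6)/9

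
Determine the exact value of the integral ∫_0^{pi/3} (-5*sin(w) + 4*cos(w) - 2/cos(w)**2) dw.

-5/2

An antiderivative is F(w) = 4*sin(w) + 5*cos(w) - 2*tan(w).
Then F(pi/3) - F(0) = (5/2) - (5) = -5/2.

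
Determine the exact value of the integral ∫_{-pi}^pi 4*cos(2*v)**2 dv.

Use the identity cos^2(2*v) = (1 + cos(4*v))/2.
An antiderivative is F(v) = 2*v + sin(4*v)/2.
Then F(pi) - F(-pi) = (2*pi) - (-2*pi) = 4*pi.

4*pi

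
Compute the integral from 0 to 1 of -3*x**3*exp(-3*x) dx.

-2/9 + 26*exp(-3)/9

Integrate by parts 3 times (u = x^3, dv = -3*exp(-3*x) dx).
An antiderivative is F(x) = (9*x**3 + 9*x**2 + 6*x + 2)*exp(-3*x)/9.
Then F(1) - F(0) = (26*exp(-3)/9) - (2/9) = -2/9 + 26*exp(-3)/9.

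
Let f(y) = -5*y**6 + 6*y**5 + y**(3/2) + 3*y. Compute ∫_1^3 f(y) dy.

-28764/35 + 18*sqrt(3)/5

By the power rule, an antiderivative is F(y) = -5*y**7/7 + y**6 + 2*y**(5/2)/5 + 3*y**2/2.
Then F(3) - F(1) = (-11475/14 + 18*sqrt(3)/5) - (153/70) = -28764/35 + 18*sqrt(3)/5.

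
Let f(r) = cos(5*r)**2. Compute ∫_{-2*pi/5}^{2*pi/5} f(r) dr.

Use the identity cos^2(5*r) = (1 + cos(10*r))/2.
An antiderivative is F(r) = r/2 + sin(10*r)/20.
Then F(2*pi/5) - F(-2*pi/5) = (pi/5) - (-pi/5) = 2*pi/5.

2*pi/5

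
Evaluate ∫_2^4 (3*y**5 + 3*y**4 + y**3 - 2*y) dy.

By the power rule, an antiderivative is F(y) = y**6/2 + 3*y**5/5 + y**4/4 - y**2.
Then F(4) - F(2) = (13552/5) - (256/5) = 13296/5.

13296/5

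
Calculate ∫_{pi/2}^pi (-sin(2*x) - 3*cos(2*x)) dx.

An antiderivative is F(x) = -3*sin(2*x)/2 + cos(2*x)/2.
Then F(pi) - F(pi/2) = (1/2) - (-1/2) = 1.

1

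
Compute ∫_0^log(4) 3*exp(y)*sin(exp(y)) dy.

Let u = exp(y), so du = exp(y) dy. When y = 0, u = 1; when y = log(4), u = 4.
The integral becomes 3·∫ sin(u) du from 1 to 4, with antiderivative -3*cos(u).
Back in y: F(y) = -3*cos(exp(y)).
Then F(log(4)) - F(0) = (-3*cos(4)) - (-3*cos(1)) = 3*cos(1) - 3*cos(4).

3*cos(1) - 3*cos(4)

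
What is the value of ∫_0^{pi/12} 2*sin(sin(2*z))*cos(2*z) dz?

Let u = sin(2*z), so du = 2*cos(2*z) dz. When z = 0, u = 0; when z = pi/12, u = 1/2.
The integral becomes ∫ sin(u) du from 0 to 1/2, with antiderivative -cos(u).
Back in z: F(z) = -cos(sin(2*z)).
Then F(pi/12) - F(0) = (-cos(1/2)) - (-1) = 1 - cos(1/2).

1 - cos(1/2)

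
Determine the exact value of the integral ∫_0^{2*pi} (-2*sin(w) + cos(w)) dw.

An antiderivative is F(w) = sin(w) + 2*cos(w).
Then F(2*pi) - F(0) = (2) - (2) = 0.

0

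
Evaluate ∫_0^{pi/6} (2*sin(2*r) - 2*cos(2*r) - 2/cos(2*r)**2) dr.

An antiderivative is F(r) = -sin(2*r) - cos(2*r) - tan(2*r).
Then F(pi/6) - F(0) = (-3*sqrt(3)/2 - 1/2) - (-1) = 1/2 - 3*sqrt(3)/2.

1/2 - 3*sqrt(3)/2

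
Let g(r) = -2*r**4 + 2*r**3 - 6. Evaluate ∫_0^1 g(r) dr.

By the power rule, an antiderivative is F(r) = -2*r**5/5 + r**4/2 - 6*r.
Then F(1) - F(0) = (-59/10) - (0) = -59/10.

-59/10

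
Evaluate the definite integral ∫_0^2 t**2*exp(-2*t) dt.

Integrate by parts twice (u = t^2, dv = exp(-2*t) dt).
An antiderivative is F(t) = (-2*t**2 - 2*t - 1)*exp(-2*t)/4.
Then F(2) - F(0) = (-13*exp(-4)/4) - (-1/4) = (-13 + exp(4))*exp(-4)/4.

(-13 + exp(4))*exp(-4)/4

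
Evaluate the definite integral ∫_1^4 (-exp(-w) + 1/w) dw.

(-exp(3) + 1 + log(4**exp(4)))*exp(-4)

An antiderivative is F(w) = log(w) + exp(-w).
Then F(4) - F(1) = ((1 + log(4**exp(4)))*exp(-4)) - (exp(-1)) = (-exp(3) + 1 + log(4**exp(4)))*exp(-4).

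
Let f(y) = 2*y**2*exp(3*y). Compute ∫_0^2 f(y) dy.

-4/27 + 52*exp(6)/27

Integrate by parts twice (u = y^2, dv = 2*exp(3*y) dy).
An antiderivative is F(y) = (18*y**2 - 12*y + 4)*exp(3*y)/27.
Then F(2) - F(0) = (52*exp(6)/27) - (4/27) = -4/27 + 52*exp(6)/27.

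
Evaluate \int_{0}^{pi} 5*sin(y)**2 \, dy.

5*pi/2

Use the identity sin^2(y) = (1 - cos(2*y))/2.
An antiderivative is F(y) = 5*y/2 - 5*sin(2*y)/4.
Then F(pi) - F(0) = (5*pi/2) - (0) = 5*pi/2.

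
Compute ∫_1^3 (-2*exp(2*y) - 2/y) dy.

-exp(6) - log(9) + exp(2)

An antiderivative is F(y) = -exp(2*y) - 2*log(y).
Then F(3) - F(1) = (-exp(6) - log(9)) - (-exp(2)) = -exp(6) - log(9) + exp(2).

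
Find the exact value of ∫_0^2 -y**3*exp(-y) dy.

-6 + 38*exp(-2)

Integrate by parts 3 times (u = y^3, dv = -exp(-y) dy).
An antiderivative is F(y) = (y**3 + 3*y**2 + 6*y + 6)*exp(-y).
Then F(2) - F(0) = (38*exp(-2)) - (6) = -6 + 38*exp(-2).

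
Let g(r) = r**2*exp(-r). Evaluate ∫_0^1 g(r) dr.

Integrate by parts twice (u = r^2, dv = exp(-r) dr).
An antiderivative is F(r) = (-r**2 - 2*r - 2)*exp(-r).
Then F(1) - F(0) = (-5*exp(-1)) - (-2) = 2 - 5*exp(-1).

2 - 5*exp(-1)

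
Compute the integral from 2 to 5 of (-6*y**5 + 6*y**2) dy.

By the power rule, an antiderivative is F(y) = -y**6 + 2*y**3.
Then F(5) - F(2) = (-15375) - (-48) = -15327.

-15327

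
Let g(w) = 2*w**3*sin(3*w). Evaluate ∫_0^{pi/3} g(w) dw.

2*pi*(-6 + pi**2)/81

Integrate by parts 3 times (u = w^3, dv = 2*sin(3*w) dw).
An antiderivative is F(w) = -2*w**3*cos(3*w)/3 + 2*w**2*sin(3*w)/3 + 4*w*cos(3*w)/9 - 4*sin(3*w)/27.
Then F(pi/3) - F(0) = (2*pi*(-6 + pi**2)/81) - (0) = 2*pi*(-6 + pi**2)/81.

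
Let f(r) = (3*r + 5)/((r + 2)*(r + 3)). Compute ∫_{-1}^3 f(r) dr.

Factor the denominator: r**2 + 5*r + 6 = (r + 3)(r + 2).
Partial fractions: (3*r + 5)/((r + 2)*(r + 3)) = 4/(r + 3) - 1/(r + 2).
An antiderivative is F(r) = -log(r + 2) + 4*log(r + 3).
Then F(3) - F(-1) = (-log(5) + 4*log(2) + 4*log(3)) - (log(16)) = log(81/5).

log(81/5)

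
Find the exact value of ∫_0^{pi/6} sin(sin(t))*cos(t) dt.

Let u = sin(t), so du = cos(t) dt. When t = 0, u = 0; when t = pi/6, u = 1/2.
The integral becomes ∫ sin(u) du from 0 to 1/2, with antiderivative -cos(u).
Back in t: F(t) = -cos(sin(t)).
Then F(pi/6) - F(0) = (-cos(1/2)) - (-1) = 1 - cos(1/2).

1 - cos(1/2)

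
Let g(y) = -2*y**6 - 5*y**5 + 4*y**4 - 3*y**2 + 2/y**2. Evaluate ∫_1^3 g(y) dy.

-111542/105

By the power rule, an antiderivative is F(y) = -2*y**7/7 - 5*y**6/6 + 4*y**5/5 - y**3 - 2/y.
Then F(3) - F(1) = (-223781/210) - (-697/210) = -111542/105.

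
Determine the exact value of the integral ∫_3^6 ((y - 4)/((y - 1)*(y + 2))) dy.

-3*log(5) + 7*log(2)

Factor the denominator: y**2 + y - 2 = (y + 2)(y - 1).
Partial fractions: (y - 4)/((y - 1)*(y + 2)) = 2/(y + 2) - 1/(y - 1).
An antiderivative is F(y) = -log(y - 1) + 2*log(y + 2).
Then F(6) - F(3) = (log(64/5)) - (log(25/2)) = -3*log(5) + 7*log(2).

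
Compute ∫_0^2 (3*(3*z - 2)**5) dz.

Let u = 3*z - 2, so du = 3 dz. When z = 0, u = -2; when z = 2, u = 4.
The integral becomes ∫ u**5 du from -2 to 4, with antiderivative u**6/6.
Back in z: F(z) = (3*z - 2)**6/6.
Then F(2) - F(0) = (2048/3) - (32/3) = 672.

672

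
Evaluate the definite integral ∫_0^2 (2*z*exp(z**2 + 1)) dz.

Let u = z**2 + 1, so du = 2*z dz. When z = 0, u = 1; when z = 2, u = 5.
The integral becomes ∫ exp(u) du from 1 to 5, with antiderivative exp(u).
Back in z: F(z) = exp(z**2 + 1).
Then F(2) - F(0) = (exp(5)) - (exp(1)) = -exp(1) + exp(5).

-exp(1) + exp(5)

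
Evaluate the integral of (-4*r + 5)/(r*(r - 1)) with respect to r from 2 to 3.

Factor the denominator: r**2 - r = r(r - 1).
Partial fractions: (-4*r + 5)/(r*(r - 1)) = -5/r + 1/(r - 1).
An antiderivative is F(r) = -5*log(r) + log(r - 1).
Then F(3) - F(2) = (-5*log(3) + log(2)) - (-log(32)) = -5*log(3) + 6*log(2).

-5*log(3) + 6*log(2)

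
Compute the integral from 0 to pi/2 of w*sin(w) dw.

Integrate by parts once (u = w, dv = sin(w) dw).
An antiderivative is F(w) = -w*cos(w) + sin(w).
Then F(pi/2) - F(0) = (1) - (0) = 1.

1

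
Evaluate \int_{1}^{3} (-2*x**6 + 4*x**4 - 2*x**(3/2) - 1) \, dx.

By the power rule, an antiderivative is F(x) = -2*x**7/7 - 4*x**(5/2)/5 + 4*x**5/5 - x.
Then F(3) - F(1) = (-15171/35 - 36*sqrt(3)/5) - (-9/7) = -15126/35 - 36*sqrt(3)/5.

-15126/35 - 36*sqrt(3)/5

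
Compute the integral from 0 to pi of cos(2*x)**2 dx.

pi/2

Use the identity cos^2(2*x) = (1 + cos(4*x))/2.
An antiderivative is F(x) = x/2 + sin(4*x)/8.
Then F(pi) - F(0) = (pi/2) - (0) = pi/2.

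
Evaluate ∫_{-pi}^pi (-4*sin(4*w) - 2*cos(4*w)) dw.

0

An antiderivative is F(w) = -sin(4*w)/2 + cos(4*w).
Then F(pi) - F(-pi) = (1) - (1) = 0.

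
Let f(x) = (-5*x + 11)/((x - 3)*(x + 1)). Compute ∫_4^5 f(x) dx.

Factor the denominator: x**2 - 2*x - 3 = (x + 1)(x - 3).
Partial fractions: (-5*x + 11)/((x - 3)*(x + 1)) = -4/(x + 1) - 1/(x - 3).
An antiderivative is F(x) = -log(x - 3) - 4*log(x + 1).
Then F(5) - F(4) = (-4*log(3) - 5*log(2)) - (-4*log(5)) = -4*log(3) - 5*log(2) + 4*log(5).

-4*log(3) - 5*log(2) + 4*log(5)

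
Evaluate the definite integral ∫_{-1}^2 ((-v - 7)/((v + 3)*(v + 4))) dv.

-4*log(5) + 7*log(2)

Factor the denominator: v**2 + 7*v + 12 = (v + 4)(v + 3).
Partial fractions: (-v - 7)/((v + 3)*(v + 4)) = 3/(v + 4) - 4/(v + 3).
An antiderivative is F(v) = -4*log(v + 3) + 3*log(v + 4).
Then F(2) - F(-1) = (-4*log(5) + 3*log(2) + 3*log(3)) - (log(27/16)) = -4*log(5) + 7*log(2).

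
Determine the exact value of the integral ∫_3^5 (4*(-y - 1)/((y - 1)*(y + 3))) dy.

log(9/64)

Factor the denominator: y**2 + 2*y - 3 = (y + 3)(y - 1).
Partial fractions: 4*(-y - 1)/((y - 1)*(y + 3)) = -2/(y + 3) - 2/(y - 1).
An antiderivative is F(y) = -2*log(y - 1) - 2*log(y + 3).
Then F(5) - F(3) = (-10*log(2)) - (-4*log(2) - 2*log(3)) = log(9/64).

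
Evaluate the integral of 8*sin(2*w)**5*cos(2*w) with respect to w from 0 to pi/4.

Let u = sin(2*w), so du = 2*cos(2*w) dw. When w = 0, u = 0; when w = pi/4, u = 1.
The integral becomes 4·∫ u**5 du from 0 to 1, with antiderivative 2*u**6/3.
Back in w: F(w) = 2*sin(2*w)**6/3.
Then F(pi/4) - F(0) = (2/3) - (0) = 2/3.

2/3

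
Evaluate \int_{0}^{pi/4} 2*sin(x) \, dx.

An antiderivative is F(x) = -2*cos(x).
Then F(pi/4) - F(0) = (-sqrt(2)) - (-2) = 2 - sqrt(2).

2 - sqrt(2)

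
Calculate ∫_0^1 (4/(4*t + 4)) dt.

log(2)

Let u = 4*t + 4, so du = 4 dt. When t = 0, u = 4; when t = 1, u = 8.
The integral becomes ∫ 1/u du from 4 to 8, with antiderivative log(u).
Back in t: F(t) = log(4*t + 4).
Then F(1) - F(0) = (log(8)) - (log(4)) = log(2).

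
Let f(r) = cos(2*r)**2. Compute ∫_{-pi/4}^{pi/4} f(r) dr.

pi/4

Use the identity cos^2(2*r) = (1 + cos(4*r))/2.
An antiderivative is F(r) = r/2 + sin(4*r)/8.
Then F(pi/4) - F(-pi/4) = (pi/8) - (-pi/8) = pi/4.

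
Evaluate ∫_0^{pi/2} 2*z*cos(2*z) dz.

-1

Integrate by parts once (u = z, dv = 2*cos(2*z) dz).
An antiderivative is F(z) = z*sin(2*z) + cos(2*z)/2.
Then F(pi/2) - F(0) = (-1/2) - (1/2) = -1.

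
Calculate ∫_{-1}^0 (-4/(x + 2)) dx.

-log(16)

An antiderivative is F(x) = -4*log(x + 2).
Then F(0) - F(-1) = (-log(16)) - (0) = -log(16).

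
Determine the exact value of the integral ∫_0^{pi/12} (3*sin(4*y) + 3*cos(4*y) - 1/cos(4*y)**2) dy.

An antiderivative is F(y) = 3*sin(4*y)/4 - 3*cos(4*y)/4 - tan(4*y)/4.
Then F(pi/12) - F(0) = (-3/8 + sqrt(3)/8) - (-3/4) = sqrt(3)/8 + 3/8.

sqrt(3)/8 + 3/8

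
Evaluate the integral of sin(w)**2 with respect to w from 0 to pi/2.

pi/4

Use the identity sin^2(w) = (1 - cos(2*w))/2.
An antiderivative is F(w) = w/2 - sin(2*w)/4.
Then F(pi/2) - F(0) = (pi/4) - (0) = pi/4.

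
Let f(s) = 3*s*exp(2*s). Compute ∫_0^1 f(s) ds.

Integrate by parts once (u = s, dv = 3*exp(2*s) ds).
An antiderivative is F(s) = (6*s - 3)*exp(2*s)/4.
Then F(1) - F(0) = (3*exp(2)/4) - (-3/4) = 3/4 + 3*exp(2)/4.

3/4 + 3*exp(2)/4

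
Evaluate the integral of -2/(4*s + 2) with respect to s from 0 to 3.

-log(14)/2 + log(2)/2

An antiderivative is F(s) = -log(4*s + 2)/2.
Then F(3) - F(0) = (-log(14)/2) - (-log(2)/2) = -log(14)/2 + log(2)/2.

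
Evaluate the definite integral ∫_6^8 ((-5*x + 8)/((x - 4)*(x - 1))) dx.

-4*log(2) - log(7) + log(5)

Factor the denominator: x**2 - 5*x + 4 = (x - 1)(x - 4).
Partial fractions: (-5*x + 8)/((x - 4)*(x - 1)) = -1/(x - 1) - 4/(x - 4).
An antiderivative is F(x) = -4*log(x - 4) - log(x - 1).
Then F(8) - F(6) = (-8*log(2) - log(7)) - (-log(80)) = -4*log(2) - log(7) + log(5).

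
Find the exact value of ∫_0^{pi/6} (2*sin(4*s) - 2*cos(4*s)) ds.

3/4 - sqrt(3)/4

An antiderivative is F(s) = -sin(4*s)/2 - cos(4*s)/2.
Then F(pi/6) - F(0) = (1/4 - sqrt(3)/4) - (-1/2) = 3/4 - sqrt(3)/4.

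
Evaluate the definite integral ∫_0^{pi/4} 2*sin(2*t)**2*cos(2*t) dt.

1/3

Let u = sin(2*t), so du = 2*cos(2*t) dt. When t = 0, u = 0; when t = pi/4, u = 1.
The integral becomes ∫ u**2 du from 0 to 1, with antiderivative u**3/3.
Back in t: F(t) = sin(2*t)**3/3.
Then F(pi/4) - F(0) = (1/3) - (0) = 1/3.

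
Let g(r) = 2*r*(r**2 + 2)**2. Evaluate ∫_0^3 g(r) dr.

Let u = r**2 + 2, so du = 2*r dr. When r = 0, u = 2; when r = 3, u = 11.
The integral becomes ∫ u**2 du from 2 to 11, with antiderivative u**3/3.
Back in r: F(r) = (r**2 + 2)**3/3.
Then F(3) - F(0) = (1331/3) - (8/3) = 441.

441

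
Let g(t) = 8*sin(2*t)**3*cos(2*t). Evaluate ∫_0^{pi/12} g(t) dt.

Let u = sin(2*t), so du = 2*cos(2*t) dt. When t = 0, u = 0; when t = pi/12, u = 1/2.
The integral becomes 4·∫ u**3 du from 0 to 1/2, with antiderivative u**4.
Back in t: F(t) = sin(2*t)**4.
Then F(pi/12) - F(0) = (1/16) - (0) = 1/16.

1/16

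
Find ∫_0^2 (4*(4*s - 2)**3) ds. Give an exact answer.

Let u = 4*s - 2, so du = 4 ds. When s = 0, u = -2; when s = 2, u = 6.
The integral becomes ∫ u**3 du from -2 to 6, with antiderivative u**4/4.
Back in s: F(s) = (4*s - 2)**4/4.
Then F(2) - F(0) = (324) - (4) = 320.

320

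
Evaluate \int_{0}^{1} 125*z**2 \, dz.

Let u = 5*z, so du = 5 dz. When z = 0, u = 0; when z = 1, u = 5.
The integral becomes ∫ u**2 du from 0 to 5, with antiderivative u**3/3.
Back in z: F(z) = 125*z**3/3.
Then F(1) - F(0) = (125/3) - (0) = 125/3.

125/3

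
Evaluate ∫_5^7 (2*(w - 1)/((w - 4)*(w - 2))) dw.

log(81/5)

Factor the denominator: w**2 - 6*w + 8 = (w - 2)(w - 4).
Partial fractions: 2*(w - 1)/((w - 4)*(w - 2)) = -1/(w - 2) + 3/(w - 4).
An antiderivative is F(w) = 3*log(w - 4) - log(w - 2).
Then F(7) - F(5) = (log(27/5)) - (-log(3)) = log(81/5).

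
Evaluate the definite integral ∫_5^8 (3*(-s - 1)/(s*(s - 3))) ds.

Factor the denominator: s**2 - 3*s = s(s - 3).
Partial fractions: 3*(-s - 1)/(s*(s - 3)) = 1/s - 4/(s - 3).
An antiderivative is F(s) = log(s) - 4*log(s - 3).
Then F(8) - F(5) = (-4*log(5) + 3*log(2)) - (log(5/16)) = -5*log(5) + 7*log(2).

-5*log(5) + 7*log(2)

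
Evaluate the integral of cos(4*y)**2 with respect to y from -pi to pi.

pi

Use the identity cos^2(4*y) = (1 + cos(8*y))/2.
An antiderivative is F(y) = y/2 + sin(8*y)/16.
Then F(pi) - F(-pi) = (pi/2) - (-pi/2) = pi.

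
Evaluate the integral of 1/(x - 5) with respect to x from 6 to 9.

An antiderivative is F(x) = log(x - 5).
Then F(9) - F(6) = (log(4)) - (0) = log(4).

log(4)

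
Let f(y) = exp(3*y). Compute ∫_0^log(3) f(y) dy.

Let u = exp(y), so du = exp(y) dy. When y = 0, u = 1; when y = log(3), u = 3.
The integral becomes ∫ u**2 du from 1 to 3, with antiderivative u**3/3.
Back in y: F(y) = exp(3*y)/3.
Then F(log(3)) - F(0) = (9) - (1/3) = 26/3.

26/3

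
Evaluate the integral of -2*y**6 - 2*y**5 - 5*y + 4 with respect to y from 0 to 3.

By the power rule, an antiderivative is F(y) = -2*y**7/7 - y**6/3 - 5*y**2/2 + 4*y.
Then F(3) - F(0) = (-12297/14) - (0) = -12297/14.

-12297/14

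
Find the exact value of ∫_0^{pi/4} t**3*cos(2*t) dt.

Integrate by parts 3 times (u = t^3, dv = cos(2*t) dt).
An antiderivative is F(t) = t**3*sin(2*t)/2 + 3*t**2*cos(2*t)/4 - 3*t*sin(2*t)/4 - 3*cos(2*t)/8.
Then F(pi/4) - F(0) = (pi*(-24 + pi**2)/128) - (-3/8) = -3*pi/16 + pi**3/128 + 3/8.

-3*pi/16 + pi**3/128 + 3/8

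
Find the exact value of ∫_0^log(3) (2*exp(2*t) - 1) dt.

8 - log(3)

An antiderivative is F(t) = exp(2*t) - t.
Then F(log(3)) - F(0) = (9 - log(3)) - (1) = 8 - log(3).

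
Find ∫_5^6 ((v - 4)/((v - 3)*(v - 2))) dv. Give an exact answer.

Factor the denominator: v**2 - 5*v + 6 = (v - 2)(v - 3).
Partial fractions: (v - 4)/((v - 3)*(v - 2)) = 2/(v - 2) - 1/(v - 3).
An antiderivative is F(v) = -log(v - 3) + 2*log(v - 2).
Then F(6) - F(5) = (log(16/3)) - (log(9/2)) = log(32/27).

log(32/27)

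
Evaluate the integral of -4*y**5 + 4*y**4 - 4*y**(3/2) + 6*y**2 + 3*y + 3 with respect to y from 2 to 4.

By the power rule, an antiderivative is F(y) = -2*y**6/3 - 8*y**(5/2)/5 + 4*y**5/5 + 2*y**3 + 3*y**2/2 + 3*y.
Then F(4) - F(2) = (-5396/3) - (164/15 - 32*sqrt(2)/5) = -9048/5 + 32*sqrt(2)/5.

-9048/5 + 32*sqrt(2)/5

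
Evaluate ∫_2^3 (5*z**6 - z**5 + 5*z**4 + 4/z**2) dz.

66005/42

By the power rule, an antiderivative is F(z) = 5*z**7/7 - z**6/6 + z**5 - 4/z.
Then F(3) - F(2) = (70657/42) - (2326/21) = 66005/42.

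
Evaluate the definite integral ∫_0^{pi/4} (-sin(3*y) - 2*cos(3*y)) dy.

An antiderivative is F(y) = -2*sin(3*y)/3 + cos(3*y)/3.
Then F(pi/4) - F(0) = (-sqrt(2)/2) - (1/3) = -sqrt(2)/2 - 1/3.

-sqrt(2)/2 - 1/3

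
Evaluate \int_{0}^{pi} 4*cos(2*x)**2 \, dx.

Use the identity cos^2(2*x) = (1 + cos(4*x))/2.
An antiderivative is F(x) = 2*x + sin(4*x)/2.
Then F(pi) - F(0) = (2*pi) - (0) = 2*pi.

2*pi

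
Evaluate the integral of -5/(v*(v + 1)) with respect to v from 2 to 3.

Factor the denominator: v**2 + v = (v + 1)v.
Partial fractions: -5/(v*(v + 1)) = 5/(v + 1) - 5/v.
An antiderivative is F(v) = -5*log(v) + 5*log(v + 1).
Then F(3) - F(2) = (-5*log(3) + 10*log(2)) - (-5*log(2) + 5*log(3)) = -10*log(3) + 15*log(2).

-10*log(3) + 15*log(2)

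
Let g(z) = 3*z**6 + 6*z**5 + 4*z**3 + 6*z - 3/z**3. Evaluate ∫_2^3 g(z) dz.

By the power rule, an antiderivative is F(z) = 3*z**7/7 + z**6 + z**4 + 3*z**2 + 3/(2*z**2).
Then F(3) - F(2) = (74527/42) - (8245/56) = 273373/168.

273373/168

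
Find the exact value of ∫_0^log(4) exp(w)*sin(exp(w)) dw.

Let u = exp(w), so du = exp(w) dw. When w = 0, u = 1; when w = log(4), u = 4.
The integral becomes ∫ sin(u) du from 1 to 4, with antiderivative -cos(u).
Back in w: F(w) = -cos(exp(w)).
Then F(log(4)) - F(0) = (-cos(4)) - (-cos(1)) = cos(1) - cos(4).

cos(1) - cos(4)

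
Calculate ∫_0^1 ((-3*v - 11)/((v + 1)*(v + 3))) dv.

Factor the denominator: v**2 + 4*v + 3 = (v + 3)(v + 1).
Partial fractions: (-3*v - 11)/((v + 1)*(v + 3)) = 1/(v + 3) - 4/(v + 1).
An antiderivative is F(v) = -4*log(v + 1) + log(v + 3).
Then F(1) - F(0) = (-log(4)) - (log(3)) = -log(12).

-log(12)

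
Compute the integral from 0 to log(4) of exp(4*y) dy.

Let u = exp(y), so du = exp(y) dy. When y = 0, u = 1; when y = log(4), u = 4.
The integral becomes ∫ u**3 du from 1 to 4, with antiderivative u**4/4.
Back in y: F(y) = exp(4*y)/4.
Then F(log(4)) - F(0) = (64) - (1/4) = 255/4.

255/4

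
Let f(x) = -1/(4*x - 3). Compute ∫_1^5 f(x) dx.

-log(17)/4

An antiderivative is F(x) = -log(4*x - 3)/4.
Then F(5) - F(1) = (-log(17)/4) - (0) = -log(17)/4.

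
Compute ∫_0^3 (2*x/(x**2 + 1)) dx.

Let u = x**2 + 1, so du = 2*x dx. When x = 0, u = 1; when x = 3, u = 10.
The integral becomes ∫ 1/u du from 1 to 10, with antiderivative log(u).
Back in x: F(x) = log(x**2 + 1).
Then F(3) - F(0) = (log(10)) - (0) = log(10).

log(10)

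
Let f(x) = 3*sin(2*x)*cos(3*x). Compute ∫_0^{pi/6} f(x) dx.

Use the identity sin(2*x)cos(3*x) = [sin(5*x) + sin(-x)]/2.
An antiderivative is F(x) = 3*cos(x)/2 - 3*cos(5*x)/10.
Then F(pi/6) - F(0) = (9*sqrt(3)/10) - (6/5) = -6/5 + 9*sqrt(3)/10.

-6/5 + 9*sqrt(3)/10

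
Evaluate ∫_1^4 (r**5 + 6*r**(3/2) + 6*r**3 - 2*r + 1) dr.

5637/5

By the power rule, an antiderivative is F(r) = r**6/6 + 12*r**(5/2)/5 + 3*r**4/2 - r**2 + r.
Then F(4) - F(1) = (16972/15) - (61/15) = 5637/5.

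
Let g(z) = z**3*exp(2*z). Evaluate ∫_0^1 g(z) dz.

3/8 + exp(2)/8

Integrate by parts 3 times (u = z^3, dv = exp(2*z) dz).
An antiderivative is F(z) = (4*z**3 - 6*z**2 + 6*z - 3)*exp(2*z)/8.
Then F(1) - F(0) = (exp(2)/8) - (-3/8) = 3/8 + exp(2)/8.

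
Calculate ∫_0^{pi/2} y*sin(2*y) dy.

Integrate by parts once (u = y, dv = sin(2*y) dy).
An antiderivative is F(y) = -y*cos(2*y)/2 + sin(2*y)/4.
Then F(pi/2) - F(0) = (pi/4) - (0) = pi/4.

pi/4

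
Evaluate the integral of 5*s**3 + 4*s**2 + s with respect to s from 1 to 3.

By the power rule, an antiderivative is F(s) = 5*s**4/4 + 4*s**3/3 + s**2/2.
Then F(3) - F(1) = (567/4) - (37/12) = 416/3.

416/3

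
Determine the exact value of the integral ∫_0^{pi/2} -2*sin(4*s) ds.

0

An antiderivative is F(s) = cos(4*s)/2.
Then F(pi/2) - F(0) = (1/2) - (1/2) = 0.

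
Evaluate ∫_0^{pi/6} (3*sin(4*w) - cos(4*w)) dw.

9/8 - sqrt(3)/8

An antiderivative is F(w) = -sin(4*w)/4 - 3*cos(4*w)/4.
Then F(pi/6) - F(0) = (3/8 - sqrt(3)/8) - (-3/4) = 9/8 - sqrt(3)/8.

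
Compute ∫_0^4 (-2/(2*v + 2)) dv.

An antiderivative is F(v) = -log(2*v + 2).
Then F(4) - F(0) = (-log(10)) - (-log(2)) = -log(5).

-log(5)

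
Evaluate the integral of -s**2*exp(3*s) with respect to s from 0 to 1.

Integrate by parts twice (u = s^2, dv = -exp(3*s) ds).
An antiderivative is F(s) = (-9*s**2 + 6*s - 2)*exp(3*s)/27.
Then F(1) - F(0) = (-5*exp(3)/27) - (-2/27) = 2/27 - 5*exp(3)/27.

2/27 - 5*exp(3)/27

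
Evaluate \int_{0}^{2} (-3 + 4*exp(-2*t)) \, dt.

-4 - 2*exp(-4)

An antiderivative is F(t) = -3*t - 2*exp(-2*t).
Then F(2) - F(0) = (-6 - 2*exp(-4)) - (-2) = -4 - 2*exp(-4).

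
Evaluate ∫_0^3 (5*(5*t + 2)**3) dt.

83505/4

Let u = 5*t + 2, so du = 5 dt. When t = 0, u = 2; when t = 3, u = 17.
The integral becomes ∫ u**3 du from 2 to 17, with antiderivative u**4/4.
Back in t: F(t) = (5*t + 2)**4/4.
Then F(3) - F(0) = (83521/4) - (4) = 83505/4.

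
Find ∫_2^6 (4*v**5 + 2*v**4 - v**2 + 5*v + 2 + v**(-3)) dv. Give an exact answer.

By the power rule, an antiderivative is F(v) = 2*v**6/3 + 2*v**5/5 - v**3/3 + 5*v**2/2 + 2*v - 1/(2*v**2).
Then F(6) - F(2) = (12327979/360) - (2667/40) = 1537997/45.

1537997/45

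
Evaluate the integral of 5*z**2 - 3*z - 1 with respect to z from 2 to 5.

321/2

By the power rule, an antiderivative is F(z) = 5*z**3/3 - 3*z**2/2 - z.
Then F(5) - F(2) = (995/6) - (16/3) = 321/2.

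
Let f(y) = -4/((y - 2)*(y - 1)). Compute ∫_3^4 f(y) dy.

-8*log(2) + 4*log(3)

Factor the denominator: y**2 - 3*y + 2 = (y - 1)(y - 2).
Partial fractions: -4/((y - 2)*(y - 1)) = 4/(y - 1) - 4/(y - 2).
An antiderivative is F(y) = -4*log(y - 2) + 4*log(y - 1).
Then F(4) - F(3) = (log(81/16)) - (log(16)) = -8*log(2) + 4*log(3).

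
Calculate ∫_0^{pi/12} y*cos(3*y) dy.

-1/9 + sqrt(2)*pi/72 + sqrt(2)/18

Integrate by parts once (u = y, dv = cos(3*y) dy).
An antiderivative is F(y) = y*sin(3*y)/3 + cos(3*y)/9.
Then F(pi/12) - F(0) = (sqrt(2)*(pi + 4)/72) - (1/9) = -1/9 + sqrt(2)*pi/72 + sqrt(2)/18.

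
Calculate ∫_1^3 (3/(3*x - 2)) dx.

An antiderivative is F(x) = log(3*x - 2).
Then F(3) - F(1) = (log(7)) - (0) = log(7).

log(7)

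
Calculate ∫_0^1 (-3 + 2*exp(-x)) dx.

-1 - 2*exp(-1)

An antiderivative is F(x) = -3*x - 2*exp(-x).
Then F(1) - F(0) = (-3 - 2*exp(-1)) - (-2) = -1 - 2*exp(-1).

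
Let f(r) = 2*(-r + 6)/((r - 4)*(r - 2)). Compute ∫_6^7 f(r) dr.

Factor the denominator: r**2 - 6*r + 8 = (r - 2)(r - 4).
Partial fractions: 2*(-r + 6)/((r - 4)*(r - 2)) = -4/(r - 2) + 2/(r - 4).
An antiderivative is F(r) = 2*log(r - 4) - 4*log(r - 2).
Then F(7) - F(6) = (-4*log(5) + 2*log(3)) - (-log(64)) = -4*log(5) + 2*log(3) + 6*log(2).

-4*log(5) + 2*log(3) + 6*log(2)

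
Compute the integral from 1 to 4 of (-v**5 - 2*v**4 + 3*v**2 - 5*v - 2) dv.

By the power rule, an antiderivative is F(v) = -v**6/6 - 2*v**5/5 + v**3 - 5*v**2/2 - 2*v.
Then F(4) - F(1) = (-16144/15) - (-61/15) = -5361/5.

-5361/5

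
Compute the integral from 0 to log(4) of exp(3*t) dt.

21

Let u = exp(t), so du = exp(t) dt. When t = 0, u = 1; when t = log(4), u = 4.
The integral becomes ∫ u**2 du from 1 to 4, with antiderivative u**3/3.
Back in t: F(t) = exp(3*t)/3.
Then F(log(4)) - F(0) = (64/3) - (1/3) = 21.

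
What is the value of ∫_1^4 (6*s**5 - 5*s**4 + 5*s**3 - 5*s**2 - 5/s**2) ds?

By the power rule, an antiderivative is F(s) = s**6 - s**5 + 5*s**4/4 - 5*s**3/3 + 5/s.
Then F(4) - F(1) = (39439/12) - (55/12) = 3282.

3282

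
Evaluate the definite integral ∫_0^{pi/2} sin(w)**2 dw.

pi/4

Use the identity sin^2(w) = (1 - cos(2*w))/2.
An antiderivative is F(w) = w/2 - sin(2*w)/4.
Then F(pi/2) - F(0) = (pi/4) - (0) = pi/4.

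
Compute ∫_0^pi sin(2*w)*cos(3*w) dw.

-4/5

Use the identity sin(2*w)cos(3*w) = [sin(5*w) + sin(-w)]/2.
An antiderivative is F(w) = cos(w)/2 - cos(5*w)/10.
Then F(pi) - F(0) = (-2/5) - (2/5) = -4/5.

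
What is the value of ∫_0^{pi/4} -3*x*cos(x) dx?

-3*sqrt(2)/2 - 3*sqrt(2)*pi/8 + 3

Integrate by parts once (u = x, dv = -3*cos(x) dx).
An antiderivative is F(x) = -3*x*sin(x) - 3*cos(x).
Then F(pi/4) - F(0) = (3*sqrt(2)*(-4 - pi)/8) - (-3) = -3*sqrt(2)/2 - 3*sqrt(2)*pi/8 + 3.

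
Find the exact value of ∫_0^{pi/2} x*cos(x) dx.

-1 + pi/2

Integrate by parts once (u = x, dv = cos(x) dx).
An antiderivative is F(x) = x*sin(x) + cos(x).
Then F(pi/2) - F(0) = (pi/2) - (1) = -1 + pi/2.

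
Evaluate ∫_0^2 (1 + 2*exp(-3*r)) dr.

An antiderivative is F(r) = r - 2*exp(-3*r)/3.
Then F(2) - F(0) = (2 - 2*exp(-6)/3) - (-2/3) = 8/3 - 2*exp(-6)/3.

8/3 - 2*exp(-6)/3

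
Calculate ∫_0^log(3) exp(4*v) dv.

Let u = exp(v), so du = exp(v) dv. When v = 0, u = 1; when v = log(3), u = 3.
The integral becomes ∫ u**3 du from 1 to 3, with antiderivative u**4/4.
Back in v: F(v) = exp(4*v)/4.
Then F(log(3)) - F(0) = (81/4) - (1/4) = 20.

20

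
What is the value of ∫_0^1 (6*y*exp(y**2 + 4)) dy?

Let u = y**2 + 4, so du = 2*y dy. When y = 0, u = 4; when y = 1, u = 5.
The integral becomes 3·∫ exp(u) du from 4 to 5, with antiderivative 3*exp(u).
Back in y: F(y) = 3*exp(y**2 + 4).
Then F(1) - F(0) = (3*exp(5)) - (3*exp(4)) = -3*(1 - exp(1))*exp(4).

-3*(1 - exp(1))*exp(4)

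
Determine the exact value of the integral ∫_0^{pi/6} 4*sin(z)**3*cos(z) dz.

Let u = sin(z), so du = cos(z) dz. When z = 0, u = 0; when z = pi/6, u = 1/2.
The integral becomes 4·∫ u**3 du from 0 to 1/2, with antiderivative u**4.
Back in z: F(z) = sin(z)**4.
Then F(pi/6) - F(0) = (1/16) - (0) = 1/16.

1/16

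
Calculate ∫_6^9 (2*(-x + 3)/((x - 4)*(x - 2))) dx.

Factor the denominator: x**2 - 6*x + 8 = (x - 2)(x - 4).
Partial fractions: 2*(-x + 3)/((x - 4)*(x - 2)) = -1/(x - 2) - 1/(x - 4).
An antiderivative is F(x) = -log(x - 4) - log(x - 2).
Then F(9) - F(6) = (-log(35)) - (-log(8)) = log(8/35).

log(8/35)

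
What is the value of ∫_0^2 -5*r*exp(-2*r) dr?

-5/4 + 25*exp(-4)/4

Integrate by parts once (u = r, dv = -5*exp(-2*r) dr).
An antiderivative is F(r) = (10*r + 5)*exp(-2*r)/4.
Then F(2) - F(0) = (25*exp(-4)/4) - (5/4) = -5/4 + 25*exp(-4)/4.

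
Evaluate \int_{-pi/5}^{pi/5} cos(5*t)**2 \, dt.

Use the identity cos^2(5*t) = (1 + cos(10*t))/2.
An antiderivative is F(t) = t/2 + sin(10*t)/20.
Then F(pi/5) - F(-pi/5) = (pi/10) - (-pi/10) = pi/5.

pi/5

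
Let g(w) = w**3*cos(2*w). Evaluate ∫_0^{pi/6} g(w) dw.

Integrate by parts 3 times (u = w^3, dv = cos(2*w) dw).
An antiderivative is F(w) = w**3*sin(2*w)/2 + 3*w**2*cos(2*w)/4 - 3*w*sin(2*w)/4 - 3*cos(2*w)/8.
Then F(pi/6) - F(0) = (-sqrt(3)*pi/16 - 3/16 + sqrt(3)*pi**3/864 + pi**2/96) - (-3/8) = -sqrt(3)*pi/16 + sqrt(3)*pi**3/864 + pi**2/96 + 3/16.

-sqrt(3)*pi/16 + sqrt(3)*pi**3/864 + pi**2/96 + 3/16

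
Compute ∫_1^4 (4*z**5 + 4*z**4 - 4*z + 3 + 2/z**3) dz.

282267/80

By the power rule, an antiderivative is F(z) = 2*z**6/3 + 4*z**5/5 - 2*z**2 + 3*z - 1/z**2.
Then F(4) - F(1) = (847153/240) - (22/15) = 282267/80.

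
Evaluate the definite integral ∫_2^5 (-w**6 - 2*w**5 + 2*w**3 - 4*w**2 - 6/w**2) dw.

By the power rule, an antiderivative is F(w) = -w**7/7 - w**6/3 + w**4/2 - 4*w**3/3 + 6/w.
Then F(5) - F(2) = (-1135541/70) - (-275/7) = -1132791/70.

-1132791/70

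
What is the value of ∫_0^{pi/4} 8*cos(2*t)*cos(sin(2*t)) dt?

Let u = sin(2*t), so du = 2*cos(2*t) dt. When t = 0, u = 0; when t = pi/4, u = 1.
The integral becomes 4·∫ cos(u) du from 0 to 1, with antiderivative 4*sin(u).
Back in t: F(t) = 4*sin(sin(2*t)).
Then F(pi/4) - F(0) = (4*sin(1)) - (0) = 4*sin(1).

4*sin(1)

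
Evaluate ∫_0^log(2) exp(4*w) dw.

Let u = exp(w), so du = exp(w) dw. When w = 0, u = 1; when w = log(2), u = 2.
The integral becomes ∫ u**3 du from 1 to 2, with antiderivative u**4/4.
Back in w: F(w) = exp(4*w)/4.
Then F(log(2)) - F(0) = (4) - (1/4) = 15/4.

15/4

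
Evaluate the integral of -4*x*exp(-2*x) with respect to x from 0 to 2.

-1 + 5*exp(-4)

Integrate by parts once (u = x, dv = -4*exp(-2*x) dx).
An antiderivative is F(x) = (2*x + 1)*exp(-2*x).
Then F(2) - F(0) = (5*exp(-4)) - (1) = -1 + 5*exp(-4).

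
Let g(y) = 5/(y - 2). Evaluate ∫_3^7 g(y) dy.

An antiderivative is F(y) = 5*log(y - 2).
Then F(7) - F(3) = (5*log(5)) - (0) = 5*log(5).

5*log(5)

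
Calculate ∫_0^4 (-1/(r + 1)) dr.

An antiderivative is F(r) = -log(r + 1).
Then F(4) - F(0) = (-log(5)) - (0) = -log(5).

-log(5)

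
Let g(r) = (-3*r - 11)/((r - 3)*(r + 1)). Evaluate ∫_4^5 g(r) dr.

Factor the denominator: r**2 - 2*r - 3 = (r + 1)(r - 3).
Partial fractions: (-3*r - 11)/((r - 3)*(r + 1)) = 2/(r + 1) - 5/(r - 3).
An antiderivative is F(r) = -5*log(r - 3) + 2*log(r + 1).
Then F(5) - F(4) = (log(9/8)) - (log(25)) = -2*log(5) - 3*log(2) + 2*log(3).

-2*log(5) - 3*log(2) + 2*log(3)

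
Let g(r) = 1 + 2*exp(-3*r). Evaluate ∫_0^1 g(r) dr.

An antiderivative is F(r) = r - 2*exp(-3*r)/3.
Then F(1) - F(0) = (1 - 2*exp(-3)/3) - (-2/3) = 5/3 - 2*exp(-3)/3.

5/3 - 2*exp(-3)/3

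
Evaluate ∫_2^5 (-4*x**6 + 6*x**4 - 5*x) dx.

-2863743/70

By the power rule, an antiderivative is F(x) = -4*x**7/7 + 6*x**5/5 - 5*x**2/2.
Then F(5) - F(2) = (-573375/14) - (-1566/35) = -2863743/70.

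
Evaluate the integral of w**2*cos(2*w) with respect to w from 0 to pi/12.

Integrate by parts twice (u = w^2, dv = cos(2*w) dw).
An antiderivative is F(w) = w**2*sin(2*w)/2 + w*cos(2*w)/2 - sin(2*w)/4.
Then F(pi/12) - F(0) = (-1/8 + pi**2/576 + sqrt(3)*pi/48) - (0) = -1/8 + pi**2/576 + sqrt(3)*pi/48.

-1/8 + pi**2/576 + sqrt(3)*pi/48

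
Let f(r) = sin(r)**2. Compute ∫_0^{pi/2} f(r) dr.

pi/4

Use the identity sin^2(r) = (1 - cos(2*r))/2.
An antiderivative is F(r) = r/2 - sin(2*r)/4.
Then F(pi/2) - F(0) = (pi/4) - (0) = pi/4.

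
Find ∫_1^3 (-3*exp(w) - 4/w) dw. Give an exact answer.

-3*exp(3) - log(81) + 3*exp(1)

An antiderivative is F(w) = -3*exp(w) - 4*log(w).
Then F(3) - F(1) = (-3*exp(3) - log(81)) - (-3*exp(1)) = -3*exp(3) - log(81) + 3*exp(1).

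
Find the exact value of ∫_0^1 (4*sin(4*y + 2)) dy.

Let u = 4*y + 2, so du = 4 dy. When y = 0, u = 2; when y = 1, u = 6.
The integral becomes ∫ sin(u) du from 2 to 6, with antiderivative -cos(u).
Back in y: F(y) = -cos(4*y + 2).
Then F(1) - F(0) = (-cos(6)) - (-cos(2)) = -cos(6) + cos(2).

-cos(6) + cos(2)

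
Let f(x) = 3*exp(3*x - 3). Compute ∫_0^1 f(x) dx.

1 - exp(-3)

Let u = 3*x - 3, so du = 3 dx. When x = 0, u = -3; when x = 1, u = 0.
The integral becomes ∫ exp(u) du from -3 to 0, with antiderivative exp(u).
Back in x: F(x) = exp(3*x - 3).
Then F(1) - F(0) = (1) - (exp(-3)) = 1 - exp(-3).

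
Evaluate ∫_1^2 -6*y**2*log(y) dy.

Integrate by parts once (u = ln y, dv = -6*y**2 dy).
An antiderivative is F(y) = -2*y**3*(3*log(y) - 1)/3.
Then F(2) - F(1) = (16/3 - 16*log(2)) - (2/3) = 14/3 - 16*log(2).

14/3 - 16*log(2)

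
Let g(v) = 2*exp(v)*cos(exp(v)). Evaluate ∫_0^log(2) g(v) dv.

-2*sin(1) + 2*sin(2)

Let u = exp(v), so du = exp(v) dv. When v = 0, u = 1; when v = log(2), u = 2.
The integral becomes 2·∫ cos(u) du from 1 to 2, with antiderivative 2*sin(u).
Back in v: F(v) = 2*sin(exp(v)).
Then F(log(2)) - F(0) = (2*sin(2)) - (2*sin(1)) = -2*sin(1) + 2*sin(2).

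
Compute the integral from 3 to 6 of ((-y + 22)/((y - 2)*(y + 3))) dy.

Factor the denominator: y**2 + y - 6 = (y + 3)(y - 2).
Partial fractions: (-y + 22)/((y - 2)*(y + 3)) = -5/(y + 3) + 4/(y - 2).
An antiderivative is F(y) = 4*log(y - 2) - 5*log(y + 3).
Then F(6) - F(3) = (-10*log(3) + 8*log(2)) - (-5*log(3) - 5*log(2)) = -5*log(3) + 13*log(2).

-5*log(3) + 13*log(2)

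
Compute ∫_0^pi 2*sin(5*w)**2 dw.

pi

Use the identity sin^2(5*w) = (1 - cos(10*w))/2.
An antiderivative is F(w) = w - sin(10*w)/10.
Then F(pi) - F(0) = (pi) - (0) = pi.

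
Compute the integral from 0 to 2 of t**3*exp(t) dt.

Integrate by parts 3 times (u = t^3, dv = exp(t) dt).
An antiderivative is F(t) = (t**3 - 3*t**2 + 6*t - 6)*exp(t).
Then F(2) - F(0) = (2*exp(2)) - (-6) = 6 + 2*exp(2).

6 + 2*exp(2)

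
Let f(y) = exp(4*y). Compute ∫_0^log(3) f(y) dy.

20

Let u = exp(y), so du = exp(y) dy. When y = 0, u = 1; when y = log(3), u = 3.
The integral becomes ∫ u**3 du from 1 to 3, with antiderivative u**4/4.
Back in y: F(y) = exp(4*y)/4.
Then F(log(3)) - F(0) = (81/4) - (1/4) = 20.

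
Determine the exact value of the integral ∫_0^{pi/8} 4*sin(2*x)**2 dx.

Use the identity sin^2(2*x) = (1 - cos(4*x))/2.
An antiderivative is F(x) = 2*x - sin(4*x)/2.
Then F(pi/8) - F(0) = (-1/2 + pi/4) - (0) = -1/2 + pi/4.

-1/2 + pi/4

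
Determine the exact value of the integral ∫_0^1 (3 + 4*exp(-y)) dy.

7 - 4*exp(-1)

An antiderivative is F(y) = 3*y - 4*exp(-y).
Then F(1) - F(0) = (3 - 4*exp(-1)) - (-4) = 7 - 4*exp(-1).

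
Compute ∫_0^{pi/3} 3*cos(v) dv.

3*sqrt(3)/2

An antiderivative is F(v) = 3*sin(v).
Then F(pi/3) - F(0) = (3*sqrt(3)/2) - (0) = 3*sqrt(3)/2.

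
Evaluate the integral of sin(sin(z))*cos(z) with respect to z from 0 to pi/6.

1 - cos(1/2)

Let u = sin(z), so du = cos(z) dz. When z = 0, u = 0; when z = pi/6, u = 1/2.
The integral becomes ∫ sin(u) du from 0 to 1/2, with antiderivative -cos(u).
Back in z: F(z) = -cos(sin(z)).
Then F(pi/6) - F(0) = (-cos(1/2)) - (-1) = 1 - cos(1/2).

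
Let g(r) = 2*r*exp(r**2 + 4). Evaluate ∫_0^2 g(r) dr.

-exp(4) + exp(8)

Let u = r**2 + 4, so du = 2*r dr. When r = 0, u = 4; when r = 2, u = 8.
The integral becomes ∫ exp(u) du from 4 to 8, with antiderivative exp(u).
Back in r: F(r) = exp(r**2 + 4).
Then F(2) - F(0) = (exp(8)) - (exp(4)) = -exp(4) + exp(8).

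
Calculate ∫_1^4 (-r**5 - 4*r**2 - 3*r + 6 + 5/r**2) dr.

By the power rule, an antiderivative is F(r) = -r**6/6 - 4*r**3/3 - 3*r**2/2 + 6*r - 5/r.
Then F(4) - F(1) = (-3077/4) - (-2) = -3069/4.

-3069/4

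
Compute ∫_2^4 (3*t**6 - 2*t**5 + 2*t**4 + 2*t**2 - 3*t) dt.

By the power rule, an antiderivative is F(t) = 3*t**7/7 - t**6/3 + 2*t**5/5 + 2*t**3/3 - 3*t**2/2.
Then F(4) - F(2) = (638888/105) - (1598/35) = 634094/105.

634094/105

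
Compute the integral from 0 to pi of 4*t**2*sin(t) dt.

-16 + 4*pi**2

Integrate by parts twice (u = t^2, dv = 4*sin(t) dt).
An antiderivative is F(t) = -4*t**2*cos(t) + 8*t*sin(t) + 8*cos(t).
Then F(pi) - F(0) = (-8 + 4*pi**2) - (8) = -16 + 4*pi**2.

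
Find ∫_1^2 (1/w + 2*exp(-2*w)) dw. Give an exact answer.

An antiderivative is F(w) = log(w) - exp(-2*w).
Then F(2) - F(1) = (-exp(-4) + log(2)) - (-exp(-2)) = -exp(-4) + exp(-2) + log(2).

-exp(-4) + exp(-2) + log(2)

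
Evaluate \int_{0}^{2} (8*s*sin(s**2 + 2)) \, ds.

Let u = s**2 + 2, so du = 2*s ds. When s = 0, u = 2; when s = 2, u = 6.
The integral becomes 4·∫ sin(u) du from 2 to 6, with antiderivative -4*cos(u).
Back in s: F(s) = -4*cos(s**2 + 2).
Then F(2) - F(0) = (-4*cos(6)) - (-4*cos(2)) = -4*cos(6) + 4*cos(2).

-4*cos(6) + 4*cos(2)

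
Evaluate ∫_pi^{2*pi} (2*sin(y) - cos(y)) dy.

-4

An antiderivative is F(y) = -sin(y) - 2*cos(y).
Then F(2*pi) - F(pi) = (-2) - (2) = -4.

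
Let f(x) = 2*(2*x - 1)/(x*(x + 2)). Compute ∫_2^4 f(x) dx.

-6*log(2) + 5*log(3)

Factor the denominator: x**2 + 2*x = (x + 2)x.
Partial fractions: 2*(2*x - 1)/(x*(x + 2)) = 5/(x + 2) - 1/x.
An antiderivative is F(x) = -log(x) + 5*log(x + 2).
Then F(4) - F(2) = (3*log(2) + 5*log(3)) - (9*log(2)) = -6*log(2) + 5*log(3).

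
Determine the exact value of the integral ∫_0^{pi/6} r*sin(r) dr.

-sqrt(3)*pi/12 + 1/2

Integrate by parts once (u = r, dv = sin(r) dr).
An antiderivative is F(r) = -r*cos(r) + sin(r).
Then F(pi/6) - F(0) = (-sqrt(3)*pi/12 + 1/2) - (0) = -sqrt(3)*pi/12 + 1/2.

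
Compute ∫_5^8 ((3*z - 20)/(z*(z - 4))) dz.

Factor the denominator: z**2 - 4*z = z(z - 4).
Partial fractions: (3*z - 20)/(z*(z - 4)) = 5/z - 2/(z - 4).
An antiderivative is F(z) = 5*log(z) - 2*log(z - 4).
Then F(8) - F(5) = (11*log(2)) - (5*log(5)) = -5*log(5) + 11*log(2).

-5*log(5) + 11*log(2)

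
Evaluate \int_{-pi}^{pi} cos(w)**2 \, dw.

pi

Use the identity cos^2(w) = (1 + cos(2*w))/2.
An antiderivative is F(w) = w/2 + sin(2*w)/4.
Then F(pi) - F(-pi) = (pi/2) - (-pi/2) = pi.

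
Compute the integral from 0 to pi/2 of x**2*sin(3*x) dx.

-pi/9 - 2/27

Integrate by parts twice (u = x^2, dv = sin(3*x) dx).
An antiderivative is F(x) = -x**2*cos(3*x)/3 + 2*x*sin(3*x)/9 + 2*cos(3*x)/27.
Then F(pi/2) - F(0) = (-pi/9) - (2/27) = -pi/9 - 2/27.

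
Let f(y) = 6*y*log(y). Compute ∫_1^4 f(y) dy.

Integrate by parts once (u = ln y, dv = 6*y dy).
An antiderivative is F(y) = 3*y**2*(2*log(y) - 1)/2.
Then F(4) - F(1) = (-24 + 96*log(2)) - (-3/2) = -45/2 + 96*log(2).

-45/2 + 96*log(2)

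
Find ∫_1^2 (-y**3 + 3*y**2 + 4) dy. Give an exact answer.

By the power rule, an antiderivative is F(y) = -y**4/4 + y**3 + 4*y.
Then F(2) - F(1) = (12) - (19/4) = 29/4.

29/4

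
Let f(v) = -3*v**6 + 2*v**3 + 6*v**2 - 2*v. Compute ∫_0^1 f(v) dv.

15/14

By the power rule, an antiderivative is F(v) = -3*v**7/7 + v**4/2 + 2*v**3 - v**2.
Then F(1) - F(0) = (15/14) - (0) = 15/14.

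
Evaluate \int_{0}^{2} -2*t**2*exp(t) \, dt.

Integrate by parts twice (u = t^2, dv = -2*exp(t) dt).
An antiderivative is F(t) = (-2*t**2 + 4*t - 4)*exp(t).
Then F(2) - F(0) = (-4*exp(2)) - (-4) = 4 - 4*exp(2).

4 - 4*exp(2)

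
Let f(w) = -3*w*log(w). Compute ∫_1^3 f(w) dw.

Integrate by parts once (u = ln w, dv = -3*w dw).
An antiderivative is F(w) = -3*w**2*(2*log(w) - 1)/4.
Then F(3) - F(1) = (27/4 - 27*log(3)/2) - (3/4) = 6 - 27*log(3)/2.

6 - 27*log(3)/2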